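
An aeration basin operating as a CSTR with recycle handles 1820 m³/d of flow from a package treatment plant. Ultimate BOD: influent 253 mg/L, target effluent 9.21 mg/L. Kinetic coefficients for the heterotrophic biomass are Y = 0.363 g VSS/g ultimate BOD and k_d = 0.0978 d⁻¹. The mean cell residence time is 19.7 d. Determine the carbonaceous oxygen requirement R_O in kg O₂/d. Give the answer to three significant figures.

Observed yield with endogenous decay: Y_obs = Y / (1 + k_d·θ_c) = 0.363 / (1 + 0.0978 × 19.7) = 0.363 / 2.927 = 0.1240 g VSS/g ultimate BOD.
Q·(S₀ − S) = 1820 × (253 − 9.21) × 10⁻³ = 443.7 kg/d removed.
Net sludge production P_X = 0.1240 × 443.7 = 55.03 kg VSS/d.
R_O = Q·(S₀ − S) − 1.42·P_X = 443.7 − 1.42 × 55.03 = 365.6 kg O₂/d.

R_O ≈ 366 kg O₂/d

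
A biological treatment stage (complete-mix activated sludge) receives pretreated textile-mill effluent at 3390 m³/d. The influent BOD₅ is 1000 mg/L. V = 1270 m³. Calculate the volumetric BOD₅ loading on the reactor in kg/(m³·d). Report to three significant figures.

Volumetric loading L_v = Q·S₀ / V = 3390 × 1000 g/m³ / 1270 m³ = 2669 g/(m³·d) = 2.669 kg BOD₅/(m³·d).

L_v ≈ 2.67 kg BOD₅/(m³·d)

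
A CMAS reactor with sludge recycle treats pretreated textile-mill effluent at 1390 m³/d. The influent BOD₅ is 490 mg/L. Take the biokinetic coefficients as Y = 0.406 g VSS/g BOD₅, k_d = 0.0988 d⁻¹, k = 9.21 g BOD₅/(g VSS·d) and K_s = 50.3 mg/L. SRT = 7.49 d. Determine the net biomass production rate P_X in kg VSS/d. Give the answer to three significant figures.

P_X ≈ 158 kg VSS/d

Effluent substrate depends only on kinetics and SRT: S = K_s(1 + k_d θ_c) / [θ_c(Yk − k_d) − 1] = 50.3 × (1 + 0.0988 × 7.49) / [7.49 × (0.406 × 9.21 − 0.0988) − 1] = 87.52 / 26.27 = 3.332 mg/L.
Y_obs = Y / (1 + k_d θ_c) = 0.406 / (1 + 0.0988 × 7.49) = 0.406 / 1.740 = 0.2333.
Mass of BOD₅ removed per day: Q(S₀ − S) = 1390 × 486.7 g/m³ = 676.5 kg/d.
Net biomass production P_X = Y_obs × Q·(S₀ − S) = 0.2333 × 676.5 = 157.8 kg VSS/d.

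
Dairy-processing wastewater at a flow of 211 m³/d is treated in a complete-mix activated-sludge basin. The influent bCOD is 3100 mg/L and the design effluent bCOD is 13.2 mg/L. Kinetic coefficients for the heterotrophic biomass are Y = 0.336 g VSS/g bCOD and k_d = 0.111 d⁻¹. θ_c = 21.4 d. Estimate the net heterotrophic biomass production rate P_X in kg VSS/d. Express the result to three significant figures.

Correct the yield for decay: Y_obs = Y/(1 + k_d θ_c) = 0.336 / (1 + 0.111 × 21.4) = 0.336 / 3.375 = 0.09954.
Substrate removed = Q·(S₀ − S) = 211 m³/d × (3100 − 13.2) g/m³ = 6.51×10^5 g/d = 651.3 kg/d.
Net biomass production P_X = Y_obs × Q·(S₀ − S) = 0.09954 × 651.3 = 64.83 kg VSS/d.

P_X ≈ 64.8 kg VSS/d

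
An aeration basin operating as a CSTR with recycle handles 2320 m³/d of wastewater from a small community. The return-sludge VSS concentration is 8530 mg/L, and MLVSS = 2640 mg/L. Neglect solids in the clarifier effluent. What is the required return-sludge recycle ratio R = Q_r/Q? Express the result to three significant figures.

R ≈ 0.448

Solids balance on the clarifier gives (1+R)X = R·X_r, so R = X/(X_r − X) = 2640 / (8530 − 2640) = 0.4482.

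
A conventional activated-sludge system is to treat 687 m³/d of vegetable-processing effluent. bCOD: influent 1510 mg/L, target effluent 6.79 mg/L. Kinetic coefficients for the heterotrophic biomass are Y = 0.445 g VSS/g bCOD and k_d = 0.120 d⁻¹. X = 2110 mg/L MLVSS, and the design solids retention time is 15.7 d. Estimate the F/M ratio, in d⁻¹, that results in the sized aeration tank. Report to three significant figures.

F/M ≈ 0.415 d⁻¹

From the SRT design equation V = Y Q (S₀−S) θ_c / [X (1 + k_d θ_c)] = 0.445 × 687 × (1510 − 6.79) × 15.7 / [2110 × (1 + 0.120 × 15.7)] = 7.21×10^6 / 6085 = 1186 m³.
F/M = applied load / biomass = Q·S₀/(V·X) = 687 × 1510 / (1186 × 2110) = 0.4147 d⁻¹.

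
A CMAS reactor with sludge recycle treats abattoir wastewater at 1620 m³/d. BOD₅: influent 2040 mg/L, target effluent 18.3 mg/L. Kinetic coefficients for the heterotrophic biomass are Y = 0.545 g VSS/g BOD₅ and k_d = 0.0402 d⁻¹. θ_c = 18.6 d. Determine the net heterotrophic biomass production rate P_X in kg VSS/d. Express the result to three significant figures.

P_X ≈ 1020 kg VSS/d

Y_obs = Y / (1 + k_d θ_c) = 0.545 / (1 + 0.0402 × 18.6) = 0.545 / 1.748 = 0.3118.
ΔS = 2040 − 18.3 = 2022 mg/L, so the substrate removal rate is 1620 × 2022/1000 = 3275 kg BOD₅/d.
So the net sludge growth is P_X = 0.3118 × 3275 = 1021 kg VSS/d.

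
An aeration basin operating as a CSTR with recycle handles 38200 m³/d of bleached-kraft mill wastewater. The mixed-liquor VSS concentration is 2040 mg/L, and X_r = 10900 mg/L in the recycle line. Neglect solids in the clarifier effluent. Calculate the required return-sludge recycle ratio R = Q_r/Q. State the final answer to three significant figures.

R = Q_r/Q = X/(X_r − X) = 2040 / (10900 − 2040) = 0.2302.

R ≈ 0.230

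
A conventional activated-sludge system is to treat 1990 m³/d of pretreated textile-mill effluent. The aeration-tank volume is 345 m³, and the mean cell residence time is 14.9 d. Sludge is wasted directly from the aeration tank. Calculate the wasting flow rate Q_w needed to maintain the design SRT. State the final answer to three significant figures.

For wasting at MLVSS concentration, Q_w = V/θ_c = 345.0/14.9 = 23.15 m³/d.

Q_w ≈ 23.2 m³/d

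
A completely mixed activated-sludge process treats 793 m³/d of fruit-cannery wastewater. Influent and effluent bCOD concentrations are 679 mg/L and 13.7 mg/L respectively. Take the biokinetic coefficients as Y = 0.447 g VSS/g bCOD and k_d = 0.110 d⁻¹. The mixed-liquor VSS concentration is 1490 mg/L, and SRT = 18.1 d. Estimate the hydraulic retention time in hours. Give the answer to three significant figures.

From the SRT design equation V = Y Q (S₀−S) θ_c / [X (1 + k_d θ_c)] = 0.447 × 793 × (679 − 13.7) × 18.1 / [1490 × (1 + 0.110 × 18.1)] = 4.27×10^6 / 4457 = 957.8 m³.
τ = V/Q = 957.8/793 = 1.208 d, or 28.99 h.

τ ≈ 29.0 h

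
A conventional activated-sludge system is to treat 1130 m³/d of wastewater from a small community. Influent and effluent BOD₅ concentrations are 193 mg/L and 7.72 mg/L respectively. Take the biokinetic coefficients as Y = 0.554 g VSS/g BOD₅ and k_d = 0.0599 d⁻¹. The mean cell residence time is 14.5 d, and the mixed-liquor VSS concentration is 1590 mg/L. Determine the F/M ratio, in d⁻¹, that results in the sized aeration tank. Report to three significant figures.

F/M ≈ 0.242 d⁻¹

Steady-state biomass mass balance: V·X·(1 + k_d·θ_c) = Y·Q·(S₀ − S)·θ_c, so V = 0.554 × 1130 × (193 − 7.72) × 14.5 / [1590 × (1 + 0.0599 × 14.5)] = 1.68×10^6 / 2971 = 566.1 m³.
F/M = Q·S₀ / (V·X) = 1130 × 193 / (566.1 × 1590) = 0.2423 g BOD₅·(g VSS·d)⁻¹.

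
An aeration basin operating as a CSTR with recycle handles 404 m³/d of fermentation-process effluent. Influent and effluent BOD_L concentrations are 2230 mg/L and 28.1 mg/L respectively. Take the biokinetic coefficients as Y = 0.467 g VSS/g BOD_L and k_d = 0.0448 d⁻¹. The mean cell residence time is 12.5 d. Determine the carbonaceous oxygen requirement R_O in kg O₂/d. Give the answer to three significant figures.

The observed yield is Y_obs = Y/(1 + k_d·θ_c) = 0.467 / (1 + 0.0448 × 12.5) = 0.467 / 1.560 = 0.2994 g VSS per g BOD_L removed.
Substrate removed = Q·(S₀ − S) = 404 m³/d × (2230 − 28.1) g/m³ = 8.9×10^5 g/d = 889.6 kg/d.
Net sludge production P_X = 0.2994 × 889.6 = 266.3 kg VSS/d.
R_O = Q·(S₀ − S) − 1.42·P_X = 889.6 − 1.42 × 266.3 = 511.4 kg O₂/d.

R_O ≈ 511 kg O₂/d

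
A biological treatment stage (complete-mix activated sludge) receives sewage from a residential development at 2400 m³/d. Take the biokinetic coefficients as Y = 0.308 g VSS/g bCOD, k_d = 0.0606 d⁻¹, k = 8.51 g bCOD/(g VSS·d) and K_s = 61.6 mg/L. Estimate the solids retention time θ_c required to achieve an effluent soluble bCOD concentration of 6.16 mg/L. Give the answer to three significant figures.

From 1/θ_c = Y·k·S/(K_s + S) − k_d: Y·k·S/(K_s+S) = 0.308 × 8.51 × 6.16 / (61.6 + 6.16) = 0.2383 d⁻¹.
θ_c = 1/(μ − k_d) = 1/(0.2383 − 0.0606) = 1/0.1777 = 5.628 d.

θ_c ≈ 5.63 d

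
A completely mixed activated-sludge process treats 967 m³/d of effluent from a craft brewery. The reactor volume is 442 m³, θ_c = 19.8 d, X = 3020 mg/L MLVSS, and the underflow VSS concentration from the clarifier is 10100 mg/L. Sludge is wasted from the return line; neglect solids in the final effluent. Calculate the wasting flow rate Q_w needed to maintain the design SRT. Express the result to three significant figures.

Q_w ≈ 6.67 m³/d

Q_w = (V·X)/(θ_c X_r) = 442.0 × 3020 / (19.8 × 10100) = 6.675 m³/d.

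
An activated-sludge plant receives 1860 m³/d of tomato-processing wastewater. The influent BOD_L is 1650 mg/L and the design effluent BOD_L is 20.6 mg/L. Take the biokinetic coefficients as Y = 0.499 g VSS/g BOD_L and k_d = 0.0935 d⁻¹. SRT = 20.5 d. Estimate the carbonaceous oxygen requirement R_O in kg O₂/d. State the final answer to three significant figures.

R_O ≈ 2290 kg O₂/d

The observed yield is Y_obs = Y/(1 + k_d·θ_c) = 0.499 / (1 + 0.0935 × 20.5) = 0.499 / 2.917 = 0.1711 g VSS per g BOD_L removed.
Mass of BOD_L removed per day: Q(S₀ − S) = 1860 × 1629 g/m³ = 3031 kg/d.
Net sludge production P_X = 0.1711 × 3031 = 518.5 kg VSS/d.
Carbonaceous O₂ demand = substrate oxidised − cell-mass equivalent = 3031 − 1.42 × 518.5 = 2294 kg O₂/d.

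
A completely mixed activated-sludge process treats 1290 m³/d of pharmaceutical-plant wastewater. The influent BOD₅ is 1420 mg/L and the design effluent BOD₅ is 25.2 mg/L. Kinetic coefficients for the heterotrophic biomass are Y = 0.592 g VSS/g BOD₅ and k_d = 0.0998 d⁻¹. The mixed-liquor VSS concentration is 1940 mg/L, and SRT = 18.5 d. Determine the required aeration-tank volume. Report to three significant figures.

V ≈ 3570 m³

Rearranging the biomass balance for a CMAS with decay, V = Y·Q·ΔS·θ_c / [X·(1+k_d θ_c)] = 0.592 × 1290 × (1420 − 25.2) × 18.5 / [1940 × (1 + 0.0998 × 18.5)] = 1.97×10^7 / 5522 = 3569 m³.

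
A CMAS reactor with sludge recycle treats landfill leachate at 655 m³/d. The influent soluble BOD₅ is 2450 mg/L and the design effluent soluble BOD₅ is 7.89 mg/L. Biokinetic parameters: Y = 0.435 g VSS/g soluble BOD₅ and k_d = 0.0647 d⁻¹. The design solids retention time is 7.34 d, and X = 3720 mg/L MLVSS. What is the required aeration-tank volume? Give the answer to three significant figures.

V ≈ 931 m³

Rearranging the biomass balance for a CMAS with decay, V = Y·Q·ΔS·θ_c / [X·(1+k_d θ_c)] = 0.435 × 655 × (2450 − 7.89) × 7.34 / [3720 × (1 + 0.0647 × 7.34)] = 5.11×10^6 / 5487 = 930.9 m³.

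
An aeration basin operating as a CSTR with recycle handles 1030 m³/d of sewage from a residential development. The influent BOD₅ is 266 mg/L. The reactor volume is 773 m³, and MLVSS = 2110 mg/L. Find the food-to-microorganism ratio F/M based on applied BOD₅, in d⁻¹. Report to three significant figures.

F/M = Q·S₀ / (V·X) = 1030 × 266 / (773.0 × 2110) = 0.1680 g BOD₅·(g VSS·d)⁻¹.

F/M ≈ 0.168 d⁻¹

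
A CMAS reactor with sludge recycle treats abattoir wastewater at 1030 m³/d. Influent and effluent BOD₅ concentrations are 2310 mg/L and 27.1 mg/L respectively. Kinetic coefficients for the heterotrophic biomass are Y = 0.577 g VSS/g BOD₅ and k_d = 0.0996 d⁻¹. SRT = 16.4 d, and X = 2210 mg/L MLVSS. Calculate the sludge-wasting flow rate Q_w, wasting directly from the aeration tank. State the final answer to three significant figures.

Q_w ≈ 233 m³/d

From the SRT design equation V = Y Q (S₀−S) θ_c / [X (1 + k_d θ_c)] = 0.577 × 1030 × (2310 − 27.1) × 16.4 / [2210 × (1 + 0.0996 × 16.4)] = 2.23×10^7 / 5820 = 3823 m³.
With mixed-liquor wasting, θ_c = V/Q_w, so Q_w = V/θ_c = 3823/16.4 = 233.1 m³/d.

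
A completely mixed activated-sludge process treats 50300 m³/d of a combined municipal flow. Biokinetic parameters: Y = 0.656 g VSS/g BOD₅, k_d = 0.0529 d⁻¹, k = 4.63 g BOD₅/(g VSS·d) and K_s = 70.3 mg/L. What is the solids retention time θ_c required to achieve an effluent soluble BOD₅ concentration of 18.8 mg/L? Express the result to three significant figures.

From 1/θ_c = Y·k·S/(K_s + S) − k_d: Y·k·S/(K_s+S) = 0.656 × 4.63 × 18.8 / (70.3 + 18.8) = 0.6409 d⁻¹.
θ_c = 1/(μ − k_d) = 1/(0.6409 − 0.0529) = 1/0.5880 = 1.701 d.

θ_c ≈ 1.70 d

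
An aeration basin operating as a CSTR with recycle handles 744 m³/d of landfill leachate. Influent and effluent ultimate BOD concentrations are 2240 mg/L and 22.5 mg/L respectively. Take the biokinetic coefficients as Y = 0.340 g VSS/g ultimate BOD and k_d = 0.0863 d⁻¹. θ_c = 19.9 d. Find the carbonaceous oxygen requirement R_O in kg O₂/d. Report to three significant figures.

R_O ≈ 1360 kg O₂/d

Observed yield with endogenous decay: Y_obs = Y / (1 + k_d·θ_c) = 0.340 / (1 + 0.0863 × 19.9) = 0.340 / 2.717 = 0.1251 g VSS/g ultimate BOD.
Q·(S₀ − S) = 744 × (2240 − 22.5) × 10⁻³ = 1650 kg/d removed.
P_X = Y_obs·Q·(S₀ − S) = 0.1251 × 1650 = 206.4 kg VSS/d.
R_O = Q·ΔS − 1.42 P_X = 1650 − 293.1 = 1357 kg O₂/d.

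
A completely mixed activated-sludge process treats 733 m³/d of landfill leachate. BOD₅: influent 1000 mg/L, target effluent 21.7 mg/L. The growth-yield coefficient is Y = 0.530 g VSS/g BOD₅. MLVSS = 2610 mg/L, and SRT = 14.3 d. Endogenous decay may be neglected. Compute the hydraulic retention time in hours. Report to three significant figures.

τ ≈ 68.2 h

Biomass mass balance (decay neglected): V·X = Y·Q·(S₀ − S)·θ_c, so V = 0.530 × 733 × (1000 − 21.7) × 14.3 / 2610 = 2082 m³.
Hydraulic retention time τ = V/Q = 2082 / 733 = 2.841 d = 68.18 h.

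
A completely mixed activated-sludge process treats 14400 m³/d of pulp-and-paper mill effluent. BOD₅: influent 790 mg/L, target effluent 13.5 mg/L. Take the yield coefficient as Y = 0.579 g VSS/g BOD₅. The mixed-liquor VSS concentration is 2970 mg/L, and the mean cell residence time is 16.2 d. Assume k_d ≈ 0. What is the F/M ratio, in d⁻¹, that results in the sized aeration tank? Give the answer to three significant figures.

V·X = Y·Q·ΔS·θ_c gives V = 0.579 × 14400 × (790 − 13.5) × 16.2 / 2970 = 35314 m³.
F/M = Q·S₀ / (V·X) = 14400 × 790 / (35314 × 2970) = 0.1085 g BOD₅·(g VSS·d)⁻¹.

F/M ≈ 0.108 d⁻¹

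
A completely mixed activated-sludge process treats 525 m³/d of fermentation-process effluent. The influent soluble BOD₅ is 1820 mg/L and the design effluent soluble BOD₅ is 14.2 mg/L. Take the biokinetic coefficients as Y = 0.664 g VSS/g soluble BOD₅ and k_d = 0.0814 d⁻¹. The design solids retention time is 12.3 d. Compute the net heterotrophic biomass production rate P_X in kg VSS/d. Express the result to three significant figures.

The observed yield is Y_obs = Y/(1 + k_d·θ_c) = 0.664 / (1 + 0.0814 × 12.3) = 0.664 / 2.001 = 0.3318 g VSS per g soluble BOD₅ removed.
Mass of soluble BOD₅ removed per day: Q(S₀ − S) = 525 × 1806 g/m³ = 948.0 kg/d.
So the net sludge growth is P_X = 0.3318 × 948.0 = 314.6 kg VSS/d.

P_X ≈ 315 kg VSS/d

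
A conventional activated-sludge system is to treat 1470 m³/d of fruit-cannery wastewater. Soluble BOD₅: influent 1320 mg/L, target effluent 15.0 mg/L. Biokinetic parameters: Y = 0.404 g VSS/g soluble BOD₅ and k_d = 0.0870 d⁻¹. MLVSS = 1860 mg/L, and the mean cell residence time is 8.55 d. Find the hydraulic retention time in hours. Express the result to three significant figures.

τ ≈ 33.4 h

Rearranging the biomass balance for a CMAS with decay, V = Y·Q·ΔS·θ_c / [X·(1+k_d θ_c)] = 0.404 × 1470 × (1320 − 15.0) × 8.55 / [1860 × (1 + 0.0870 × 8.55)] = 6.63×10^6 / 3244 = 2043 m³.
Hydraulic retention time τ = V/Q = 2043 / 1470 = 1.390 d = 33.35 h.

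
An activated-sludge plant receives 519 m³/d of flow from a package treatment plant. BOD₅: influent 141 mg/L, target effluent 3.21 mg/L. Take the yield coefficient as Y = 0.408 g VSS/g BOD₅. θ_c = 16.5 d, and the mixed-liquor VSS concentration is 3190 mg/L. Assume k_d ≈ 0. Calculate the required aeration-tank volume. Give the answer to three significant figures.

V ≈ 151 m³

V·X = Y·Q·ΔS·θ_c gives V = 0.408 × 519 × (141 − 3.21) × 16.5 / 3190 = 150.9 m³.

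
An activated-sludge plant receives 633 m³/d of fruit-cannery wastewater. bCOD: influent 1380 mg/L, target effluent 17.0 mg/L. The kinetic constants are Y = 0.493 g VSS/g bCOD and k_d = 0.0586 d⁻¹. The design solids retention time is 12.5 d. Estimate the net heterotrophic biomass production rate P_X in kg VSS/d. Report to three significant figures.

Y_obs = Y / (1 + k_d θ_c) = 0.493 / (1 + 0.0586 × 12.5) = 0.493 / 1.732 = 0.2846.
Q·(S₀ − S) = 633 × (1380 − 17.0) × 10⁻³ = 862.8 kg/d removed.
Net biomass production P_X = Y_obs × Q·(S₀ − S) = 0.2846 × 862.8 = 245.5 kg VSS/d.

P_X ≈ 246 kg VSS/d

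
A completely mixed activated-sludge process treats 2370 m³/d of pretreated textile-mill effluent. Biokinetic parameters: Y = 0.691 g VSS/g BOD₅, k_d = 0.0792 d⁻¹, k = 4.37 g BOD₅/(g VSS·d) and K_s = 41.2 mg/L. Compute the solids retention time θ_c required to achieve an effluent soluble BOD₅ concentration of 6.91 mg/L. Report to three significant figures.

θ_c ≈ 2.82 d

At the target effluent, Y k S/(K_s+S) = 0.691×4.37×6.91/48.11 = 0.4337 d⁻¹.
θ_c = 1/(μ − k_d) = 1/(0.4337 − 0.0792) = 1/0.3545 = 2.821 d.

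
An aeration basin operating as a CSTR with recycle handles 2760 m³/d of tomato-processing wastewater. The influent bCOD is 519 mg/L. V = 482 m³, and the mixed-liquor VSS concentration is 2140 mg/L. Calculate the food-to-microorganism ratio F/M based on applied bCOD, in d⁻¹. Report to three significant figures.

F/M ≈ 1.39 d⁻¹

F/M = Q·S₀ / (V·X) = 2760 × 519 / (482.0 × 2140) = 1.389 g bCOD·(g VSS·d)⁻¹.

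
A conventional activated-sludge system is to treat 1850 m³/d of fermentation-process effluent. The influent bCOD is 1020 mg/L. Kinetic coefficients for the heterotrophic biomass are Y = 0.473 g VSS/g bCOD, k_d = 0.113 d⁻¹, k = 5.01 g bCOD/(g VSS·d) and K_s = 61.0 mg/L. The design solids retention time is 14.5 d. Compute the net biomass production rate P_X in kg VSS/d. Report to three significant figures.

P_X ≈ 337 kg VSS/d

Effluent substrate depends only on kinetics and SRT: S = K_s(1 + k_d θ_c) / [θ_c(Yk − k_d) − 1] = 61.0 × (1 + 0.113 × 14.5) / [14.5 × (0.473 × 5.01 − 0.113) − 1] = 160.9 / 31.72 = 5.074 mg/L.
Correct the yield for decay: Y_obs = Y/(1 + k_d θ_c) = 0.473 / (1 + 0.113 × 14.5) = 0.473 / 2.639 = 0.1793.
Mass of bCOD removed per day: Q(S₀ − S) = 1850 × 1015 g/m³ = 1878 kg/d.
Biomass produced: P_X = Y_obs·Q·ΔS = 0.1793 × 1878 ≈ 336.6 kg VSS/d.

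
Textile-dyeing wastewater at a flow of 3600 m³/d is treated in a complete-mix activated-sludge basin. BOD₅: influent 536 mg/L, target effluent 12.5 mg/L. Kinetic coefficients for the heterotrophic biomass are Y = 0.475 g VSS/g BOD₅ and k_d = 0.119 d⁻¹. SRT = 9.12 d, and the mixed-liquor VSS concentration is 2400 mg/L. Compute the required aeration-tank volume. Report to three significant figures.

V ≈ 1630 m³

Steady-state biomass mass balance: V·X·(1 + k_d·θ_c) = Y·Q·(S₀ − S)·θ_c, so V = 0.475 × 3600 × (536 − 12.5) × 9.12 / [2400 × (1 + 0.119 × 9.12)] = 8.16×10^6 / 5005 = 1631 m³.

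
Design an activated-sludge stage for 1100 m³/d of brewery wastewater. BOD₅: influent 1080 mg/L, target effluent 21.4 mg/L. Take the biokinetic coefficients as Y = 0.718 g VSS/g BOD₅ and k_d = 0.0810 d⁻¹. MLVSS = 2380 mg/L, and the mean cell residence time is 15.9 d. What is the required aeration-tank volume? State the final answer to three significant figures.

V ≈ 2440 m³

From the SRT design equation V = Y Q (S₀−S) θ_c / [X (1 + k_d θ_c)] = 0.718 × 1100 × (1080 − 21.4) × 15.9 / [2380 × (1 + 0.0810 × 15.9)] = 1.33×10^7 / 5445 = 2441 m³.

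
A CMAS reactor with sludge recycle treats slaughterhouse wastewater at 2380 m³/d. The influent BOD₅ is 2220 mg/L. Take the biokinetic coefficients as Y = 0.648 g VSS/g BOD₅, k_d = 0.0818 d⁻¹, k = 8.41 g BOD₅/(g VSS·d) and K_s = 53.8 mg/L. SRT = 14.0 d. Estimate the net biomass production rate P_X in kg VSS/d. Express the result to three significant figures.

Effluent substrate depends only on kinetics and SRT: S = K_s(1 + k_d θ_c) / [θ_c(Yk − k_d) − 1] = 53.8 × (1 + 0.0818 × 14.0) / [14.0 × (0.648 × 8.41 − 0.0818) − 1] = 115.4 / 74.15 = 1.556 mg/L.
Observed yield with endogenous decay: Y_obs = Y / (1 + k_d·θ_c) = 0.648 / (1 + 0.0818 × 14.0) = 0.648 / 2.145 = 0.3021 g VSS/g BOD₅.
ΔS = 2220 − 1.56 = 2218 mg/L, so the substrate removal rate is 2380 × 2218/1000 = 5280 kg BOD₅/d.
P_X = Y_obs · Q(S₀ − S) = 0.3021 × 5280 = 1595 kg VSS/d.

P_X ≈ 1590 kg VSS/d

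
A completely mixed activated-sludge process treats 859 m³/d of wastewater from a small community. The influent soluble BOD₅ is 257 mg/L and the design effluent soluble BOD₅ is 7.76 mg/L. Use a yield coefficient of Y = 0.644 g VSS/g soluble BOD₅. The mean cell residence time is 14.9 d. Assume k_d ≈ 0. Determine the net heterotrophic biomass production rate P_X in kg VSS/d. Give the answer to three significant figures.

P_X ≈ 138 kg VSS/d

With endogenous decay neglected, the observed yield equals the true yield: Y_obs = Y = 0.644 g VSS/g soluble BOD₅.
Q·(S₀ − S) = 859 × (257 − 7.76) × 10⁻³ = 214.1 kg/d removed.
P_X = Y_obs · Q(S₀ − S) = 0.6440 × 214.1 = 137.9 kg VSS/d.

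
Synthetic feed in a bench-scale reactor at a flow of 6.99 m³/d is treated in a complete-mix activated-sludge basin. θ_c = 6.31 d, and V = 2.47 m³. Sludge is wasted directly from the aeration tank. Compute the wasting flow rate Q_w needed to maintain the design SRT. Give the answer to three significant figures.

With mixed-liquor wasting, θ_c = V/Q_w, so Q_w = V/θ_c = 2.470/6.31 = 0.3914 m³/d.

Q_w ≈ 0.391 m³/d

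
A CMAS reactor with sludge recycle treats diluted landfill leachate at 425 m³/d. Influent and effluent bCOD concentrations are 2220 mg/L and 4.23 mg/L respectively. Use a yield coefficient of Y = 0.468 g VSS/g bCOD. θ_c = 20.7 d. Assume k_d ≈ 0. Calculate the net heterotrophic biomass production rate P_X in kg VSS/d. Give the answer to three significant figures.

P_X ≈ 441 kg VSS/d

With endogenous decay neglected, the observed yield equals the true yield: Y_obs = Y = 0.468 g VSS/g bCOD.
Mass of bCOD removed per day: Q(S₀ − S) = 425 × 2216 g/m³ = 941.7 kg/d.
P_X = Y_obs · Q(S₀ − S) = 0.4680 × 941.7 = 440.7 kg VSS/d.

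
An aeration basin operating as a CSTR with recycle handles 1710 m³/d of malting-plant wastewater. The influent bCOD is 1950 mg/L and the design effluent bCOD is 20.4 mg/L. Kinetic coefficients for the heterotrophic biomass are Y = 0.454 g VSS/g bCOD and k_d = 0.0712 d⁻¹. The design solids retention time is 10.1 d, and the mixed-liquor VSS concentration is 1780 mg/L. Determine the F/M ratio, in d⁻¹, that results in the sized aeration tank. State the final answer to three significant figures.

F/M ≈ 0.379 d⁻¹

Rearranging the biomass balance for a CMAS with decay, V = Y·Q·ΔS·θ_c / [X·(1+k_d θ_c)] = 0.454 × 1710 × (1950 − 20.4) × 10.1 / [1780 × (1 + 0.0712 × 10.1)] = 1.51×10^7 / 3060 = 4944 m³.
F/M = applied load / biomass = Q·S₀/(V·X) = 1710 × 1950 / (4944 × 1780) = 0.3789 d⁻¹.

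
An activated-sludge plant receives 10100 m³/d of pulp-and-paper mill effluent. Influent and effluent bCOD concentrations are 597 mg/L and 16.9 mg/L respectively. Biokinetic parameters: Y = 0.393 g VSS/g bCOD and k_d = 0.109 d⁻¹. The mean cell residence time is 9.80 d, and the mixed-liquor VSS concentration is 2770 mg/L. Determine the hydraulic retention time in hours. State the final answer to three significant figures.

Rearranging the biomass balance for a CMAS with decay, V = Y·Q·ΔS·θ_c / [X·(1+k_d θ_c)] = 0.393 × 10100 × (597 − 16.9) × 9.80 / [2770 × (1 + 0.109 × 9.80)] = 2.26×10^7 / 5729 = 3939 m³.
Hydraulic retention time τ = V/Q = 3939 / 10100 = 0.3900 d = 9.360 h.

τ ≈ 9.36 h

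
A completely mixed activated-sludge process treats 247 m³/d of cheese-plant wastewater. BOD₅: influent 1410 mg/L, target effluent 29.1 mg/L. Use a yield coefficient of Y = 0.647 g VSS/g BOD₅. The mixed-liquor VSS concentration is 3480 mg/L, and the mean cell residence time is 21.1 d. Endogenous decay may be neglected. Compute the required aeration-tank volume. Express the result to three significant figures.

With k_d = 0 the design equation reduces to V = Y Q (S₀−S) θ_c / X = 0.647 × 247 × (1410 − 29.1) × 21.1 / 3480 = 1338 m³.

V ≈ 1340 m³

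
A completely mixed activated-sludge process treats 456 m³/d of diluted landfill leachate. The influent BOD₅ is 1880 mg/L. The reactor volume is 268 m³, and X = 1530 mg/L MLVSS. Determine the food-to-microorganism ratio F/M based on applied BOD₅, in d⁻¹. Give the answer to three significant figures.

Food-to-microorganism ratio F/M = Q S₀ / (V X) = 456 × 1880 / (268.0 × 1530) = 2.091 d⁻¹.

F/M ≈ 2.09 d⁻¹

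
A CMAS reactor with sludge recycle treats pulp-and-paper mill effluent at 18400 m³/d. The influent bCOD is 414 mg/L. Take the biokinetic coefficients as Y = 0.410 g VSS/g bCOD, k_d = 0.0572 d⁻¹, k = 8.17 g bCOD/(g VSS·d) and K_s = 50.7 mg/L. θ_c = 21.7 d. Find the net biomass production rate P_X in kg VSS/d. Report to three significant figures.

P_X ≈ 1390 kg VSS/d

For a completely mixed reactor with recycle the Lawrence–McCarty relation gives S = K_s·(1 + k_d·θ_c) / [θ_c·(Y·k − k_d) − 1] = 50.7 × (1 + 0.0572 × 21.7) / [21.7 × (0.410 × 8.17 − 0.0572) − 1] = 113.6 / 70.45 = 1.613 mg/L.
Y_obs = Y / (1 + k_d θ_c) = 0.410 / (1 + 0.0572 × 21.7) = 0.410 / 2.241 = 0.1829.
ΔS = 414 − 1.61 = 412.4 mg/L, so the substrate removal rate is 18400 × 412.4/1000 = 7588 kg bCOD/d.
P_X = Y_obs · Q(S₀ − S) = 0.1829 × 7588 = 1388 kg VSS/d.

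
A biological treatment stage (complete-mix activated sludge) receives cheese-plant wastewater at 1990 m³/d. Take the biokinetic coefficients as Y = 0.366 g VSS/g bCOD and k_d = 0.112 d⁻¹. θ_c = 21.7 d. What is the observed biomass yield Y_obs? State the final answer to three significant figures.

Y_obs ≈ 0.107 g VSS/g bCOD

Correct the yield for decay: Y_obs = Y/(1 + k_d θ_c) = 0.366 / (1 + 0.112 × 21.7) = 0.366 / 3.430 = 0.1067.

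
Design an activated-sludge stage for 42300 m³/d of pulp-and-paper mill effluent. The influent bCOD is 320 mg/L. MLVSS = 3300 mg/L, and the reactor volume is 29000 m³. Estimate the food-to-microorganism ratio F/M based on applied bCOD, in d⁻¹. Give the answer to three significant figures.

F/M ≈ 0.141 d⁻¹

Food-to-microorganism ratio F/M = Q S₀ / (V X) = 42300 × 320 / (29000 × 3300) = 0.1414 d⁻¹.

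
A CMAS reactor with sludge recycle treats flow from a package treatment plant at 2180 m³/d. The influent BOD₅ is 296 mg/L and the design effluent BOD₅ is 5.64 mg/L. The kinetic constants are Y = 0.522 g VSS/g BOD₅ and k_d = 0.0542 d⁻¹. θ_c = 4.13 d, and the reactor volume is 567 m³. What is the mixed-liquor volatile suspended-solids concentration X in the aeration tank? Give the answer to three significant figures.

Solving the biomass balance for X: X = Y Q (S₀−S) θ_c / [V (1+k_d θ_c)] = 0.522 × 2180 × (296 − 5.64) × 4.13 / [567 × (1 + 0.0542 × 4.13)] = 1967 mg/L.

X ≈ 1970 mg/L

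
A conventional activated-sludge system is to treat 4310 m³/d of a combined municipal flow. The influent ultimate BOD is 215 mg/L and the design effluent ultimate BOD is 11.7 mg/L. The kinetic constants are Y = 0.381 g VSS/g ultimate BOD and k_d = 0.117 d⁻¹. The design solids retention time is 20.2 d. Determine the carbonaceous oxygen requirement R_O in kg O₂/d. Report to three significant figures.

R_O ≈ 735 kg O₂/d

Correct the yield for decay: Y_obs = Y/(1 + k_d θ_c) = 0.381 / (1 + 0.117 × 20.2) = 0.381 / 3.363 = 0.1133.
Mass of ultimate BOD removed per day: Q(S₀ − S) = 4310 × 203.3 g/m³ = 876.2 kg/d.
P_X = Y_obs·Q·(S₀ − S) = 0.1133 × 876.2 = 99.26 kg VSS/d.
R_O = Q·(S₀ − S) − 1.42·P_X = 876.2 − 1.42 × 99.26 = 735.3 kg O₂/d.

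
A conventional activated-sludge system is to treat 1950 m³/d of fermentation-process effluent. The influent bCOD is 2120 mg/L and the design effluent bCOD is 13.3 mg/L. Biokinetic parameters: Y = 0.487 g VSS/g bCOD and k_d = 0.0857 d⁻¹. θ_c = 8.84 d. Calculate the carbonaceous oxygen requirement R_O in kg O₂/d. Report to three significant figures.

Correct the yield for decay: Y_obs = Y/(1 + k_d θ_c) = 0.487 / (1 + 0.0857 × 8.84) = 0.487 / 1.758 = 0.2771.
Q·(S₀ − S) = 1950 × (2120 − 13.3) × 10⁻³ = 4108 kg/d removed.
P_X = Y_obs·Q·(S₀ − S) = 0.2771 × 4108 = 1138 kg VSS/d.
R_O = Q·ΔS − 1.42 P_X = 4108 − 1616 = 2492 kg O₂/d.

R_O ≈ 2490 kg O₂/d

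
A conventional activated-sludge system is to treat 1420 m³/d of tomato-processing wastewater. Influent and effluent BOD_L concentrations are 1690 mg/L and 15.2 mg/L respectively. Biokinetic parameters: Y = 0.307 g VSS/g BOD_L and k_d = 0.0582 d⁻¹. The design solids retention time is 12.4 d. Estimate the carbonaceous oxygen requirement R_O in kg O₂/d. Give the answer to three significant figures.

R_O ≈ 1780 kg O₂/d

Correct the yield for decay: Y_obs = Y/(1 + k_d θ_c) = 0.307 / (1 + 0.0582 × 12.4) = 0.307 / 1.722 = 0.1783.
Substrate removed = Q·(S₀ − S) = 1420 m³/d × (1690 − 15.2) g/m³ = 2.38×10^6 g/d = 2378 kg/d.
P_X = Y_obs·Q·(S₀ − S) = 0.1783 × 2378 = 424.1 kg VSS/d.
R_O = Q·(S₀ − S) − 1.42·P_X = 2378 − 1.42 × 424.1 = 1776 kg O₂/d.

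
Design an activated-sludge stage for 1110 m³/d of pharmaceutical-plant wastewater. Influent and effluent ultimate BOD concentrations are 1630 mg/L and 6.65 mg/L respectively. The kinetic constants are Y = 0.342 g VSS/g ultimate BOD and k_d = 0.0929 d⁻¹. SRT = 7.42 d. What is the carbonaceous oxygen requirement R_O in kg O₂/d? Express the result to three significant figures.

R_O ≈ 1280 kg O₂/d

The observed yield is Y_obs = Y/(1 + k_d·θ_c) = 0.342 / (1 + 0.0929 × 7.42) = 0.342 / 1.689 = 0.2024 g VSS per g ultimate BOD removed.
Mass of ultimate BOD removed per day: Q(S₀ − S) = 1110 × 1623 g/m³ = 1802 kg/d.
Biomass synthesised: P_X = Y_obs × 1802 = 364.8 kg VSS/d.
R_O = Q·ΔS − 1.42 P_X = 1802 − 518.0 = 1284 kg O₂/d.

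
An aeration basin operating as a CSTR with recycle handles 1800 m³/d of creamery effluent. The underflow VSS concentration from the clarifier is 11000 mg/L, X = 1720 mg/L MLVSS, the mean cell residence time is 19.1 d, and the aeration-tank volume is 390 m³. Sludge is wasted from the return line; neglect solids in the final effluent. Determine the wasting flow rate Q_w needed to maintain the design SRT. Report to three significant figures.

Q_w ≈ 3.19 m³/d

Q_w = (V·X)/(θ_c X_r) = 390.0 × 1720 / (19.1 × 11000) = 3.193 m³/d.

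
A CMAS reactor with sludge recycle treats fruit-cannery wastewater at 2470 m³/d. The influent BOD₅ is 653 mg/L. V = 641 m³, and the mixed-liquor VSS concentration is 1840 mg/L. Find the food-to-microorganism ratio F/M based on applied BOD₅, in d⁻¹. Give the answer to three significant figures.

F/M ≈ 1.37 d⁻¹

F/M = applied load / biomass = Q·S₀/(V·X) = 2470 × 653 / (641.0 × 1840) = 1.368 d⁻¹.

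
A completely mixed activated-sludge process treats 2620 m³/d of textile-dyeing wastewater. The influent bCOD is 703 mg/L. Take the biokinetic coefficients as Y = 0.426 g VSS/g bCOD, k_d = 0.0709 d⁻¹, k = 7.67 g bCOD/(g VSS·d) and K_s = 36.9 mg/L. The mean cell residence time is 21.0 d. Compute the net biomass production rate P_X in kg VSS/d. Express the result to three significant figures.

For a completely mixed reactor with recycle the Lawrence–McCarty relation gives S = K_s·(1 + k_d·θ_c) / [θ_c·(Y·k − k_d) − 1] = 36.9 × (1 + 0.0709 × 21.0) / [21.0 × (0.426 × 7.67 − 0.0709) − 1] = 91.84 / 66.13 = 1.389 mg/L.
Y_obs = Y / (1 + k_d θ_c) = 0.426 / (1 + 0.0709 × 21.0) = 0.426 / 2.489 = 0.1712.
Q·(S₀ − S) = 2620 × (703 − 1.39) × 10⁻³ = 1838 kg/d removed.
So the net sludge growth is P_X = 0.1712 × 1838 = 314.6 kg VSS/d.

P_X ≈ 315 kg VSS/d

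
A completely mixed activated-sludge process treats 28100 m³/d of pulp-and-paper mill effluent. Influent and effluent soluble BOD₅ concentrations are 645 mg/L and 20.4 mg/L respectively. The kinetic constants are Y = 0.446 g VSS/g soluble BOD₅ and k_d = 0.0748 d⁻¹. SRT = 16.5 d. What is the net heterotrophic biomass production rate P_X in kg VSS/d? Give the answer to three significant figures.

P_X ≈ 3500 kg VSS/d

The observed yield is Y_obs = Y/(1 + k_d·θ_c) = 0.446 / (1 + 0.0748 × 16.5) = 0.446 / 2.234 = 0.1996 g VSS per g soluble BOD₅ removed.
Q·(S₀ − S) = 28100 × (645 − 20.4) × 10⁻³ = 17551 kg/d removed.
Net biomass production P_X = Y_obs × Q·(S₀ − S) = 0.1996 × 17551 = 3504 kg VSS/d.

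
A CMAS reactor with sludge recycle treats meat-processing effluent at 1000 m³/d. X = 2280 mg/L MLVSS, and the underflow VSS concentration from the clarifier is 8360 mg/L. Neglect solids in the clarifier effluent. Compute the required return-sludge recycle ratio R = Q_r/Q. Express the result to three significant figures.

R ≈ 0.375

R = Q_r/Q = X/(X_r − X) = 2280 / (8360 − 2280) = 0.3750.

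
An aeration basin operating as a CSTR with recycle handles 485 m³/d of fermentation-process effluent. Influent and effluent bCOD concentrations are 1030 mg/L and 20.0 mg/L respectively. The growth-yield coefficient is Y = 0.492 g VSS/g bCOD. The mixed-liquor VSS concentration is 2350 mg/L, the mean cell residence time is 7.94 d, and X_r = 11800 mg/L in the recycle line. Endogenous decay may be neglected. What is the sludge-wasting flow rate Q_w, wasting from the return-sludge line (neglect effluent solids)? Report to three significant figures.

V·X = Y·Q·ΔS·θ_c gives V = 0.492 × 485 × (1030 − 20.0) × 7.94 / 2350 = 814.3 m³.
Wasting from the return line (neglecting effluent solids): Q_w = V·X / (θ_c·X_r) = 814.3 × 2350 / (7.94 × 11800) = 20.42 m³/d.

Q_w ≈ 20.4 m³/d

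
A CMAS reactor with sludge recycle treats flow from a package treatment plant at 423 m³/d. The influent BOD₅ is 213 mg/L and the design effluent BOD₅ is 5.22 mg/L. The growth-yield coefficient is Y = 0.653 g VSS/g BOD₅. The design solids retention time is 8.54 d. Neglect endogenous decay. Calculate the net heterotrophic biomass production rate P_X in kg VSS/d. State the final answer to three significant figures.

P_X ≈ 57.4 kg VSS/d

With endogenous decay neglected, the observed yield equals the true yield: Y_obs = Y = 0.653 g VSS/g BOD₅.
ΔS = 213 − 5.22 = 207.8 mg/L, so the substrate removal rate is 423 × 207.8/1000 = 87.89 kg BOD₅/d.
Net biomass production P_X = Y_obs × Q·(S₀ − S) = 0.6530 × 87.89 = 57.39 kg VSS/d.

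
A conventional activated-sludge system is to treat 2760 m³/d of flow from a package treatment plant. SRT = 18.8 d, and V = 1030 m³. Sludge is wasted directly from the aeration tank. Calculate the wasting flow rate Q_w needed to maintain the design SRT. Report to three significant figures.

With mixed-liquor wasting, θ_c = V/Q_w, so Q_w = V/θ_c = 1030/18.8 = 54.79 m³/d.

Q_w ≈ 54.8 m³/d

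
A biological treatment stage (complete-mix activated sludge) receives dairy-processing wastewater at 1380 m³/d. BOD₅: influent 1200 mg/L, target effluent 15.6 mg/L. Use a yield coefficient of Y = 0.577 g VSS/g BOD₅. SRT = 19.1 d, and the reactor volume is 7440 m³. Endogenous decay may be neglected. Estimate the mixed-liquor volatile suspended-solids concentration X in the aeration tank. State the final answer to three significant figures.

X = Y·Q·ΔS·θ_c / V = 0.577 × 1380 × (1200 − 15.6) × 19.1 / 7440 = 2421 mg/L.

X ≈ 2420 mg/L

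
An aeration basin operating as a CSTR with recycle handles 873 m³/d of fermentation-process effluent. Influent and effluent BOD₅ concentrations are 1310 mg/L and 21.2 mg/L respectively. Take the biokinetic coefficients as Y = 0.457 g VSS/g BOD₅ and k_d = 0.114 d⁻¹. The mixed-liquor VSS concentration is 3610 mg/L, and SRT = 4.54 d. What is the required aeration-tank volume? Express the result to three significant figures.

From the SRT design equation V = Y Q (S₀−S) θ_c / [X (1 + k_d θ_c)] = 0.457 × 873 × (1310 − 21.2) × 4.54 / [3610 × (1 + 0.114 × 4.54)] = 2.33×10^6 / 5478 = 426.1 m³.

V ≈ 426 m³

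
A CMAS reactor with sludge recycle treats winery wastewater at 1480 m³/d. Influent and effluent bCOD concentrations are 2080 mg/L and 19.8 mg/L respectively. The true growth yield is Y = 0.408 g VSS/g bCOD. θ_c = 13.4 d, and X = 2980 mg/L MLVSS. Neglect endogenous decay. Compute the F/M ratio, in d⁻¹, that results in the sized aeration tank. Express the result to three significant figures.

With k_d = 0 the design equation reduces to V = Y Q (S₀−S) θ_c / X = 0.408 × 1480 × (2080 − 19.8) × 13.4 / 2980 = 5594 m³.
F/M = applied load / biomass = Q·S₀/(V·X) = 1480 × 2080 / (5594 × 2980) = 0.1847 d⁻¹.

F/M ≈ 0.185 d⁻¹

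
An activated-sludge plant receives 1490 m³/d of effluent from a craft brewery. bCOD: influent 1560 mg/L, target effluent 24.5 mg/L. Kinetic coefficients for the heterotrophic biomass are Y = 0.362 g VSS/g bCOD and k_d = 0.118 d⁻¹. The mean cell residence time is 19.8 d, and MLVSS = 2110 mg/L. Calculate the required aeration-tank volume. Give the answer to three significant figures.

V ≈ 2330 m³

Steady-state biomass mass balance: V·X·(1 + k_d·θ_c) = Y·Q·(S₀ − S)·θ_c, so V = 0.362 × 1490 × (1560 − 24.5) × 19.8 / [2110 × (1 + 0.118 × 19.8)] = 1.64×10^7 / 7040 = 2329 m³.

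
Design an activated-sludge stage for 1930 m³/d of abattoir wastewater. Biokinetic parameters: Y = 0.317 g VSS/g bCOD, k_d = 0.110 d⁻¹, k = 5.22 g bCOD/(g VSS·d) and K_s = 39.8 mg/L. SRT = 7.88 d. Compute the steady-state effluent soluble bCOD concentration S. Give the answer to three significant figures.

Effluent substrate depends only on kinetics and SRT: S = K_s(1 + k_d θ_c) / [θ_c(Yk − k_d) − 1] = 39.8 × (1 + 0.110 × 7.88) / [7.88 × (0.317 × 5.22 − 0.110) − 1] = 74.30 / 11.17 = 6.650 mg/L.

S ≈ 6.65 mg/L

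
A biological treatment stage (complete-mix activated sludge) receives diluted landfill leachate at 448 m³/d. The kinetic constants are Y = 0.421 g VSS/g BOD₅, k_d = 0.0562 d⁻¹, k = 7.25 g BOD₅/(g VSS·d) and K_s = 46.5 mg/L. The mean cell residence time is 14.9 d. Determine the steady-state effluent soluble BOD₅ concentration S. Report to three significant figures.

Effluent substrate depends only on kinetics and SRT: S = K_s(1 + k_d θ_c) / [θ_c(Yk − k_d) − 1] = 46.5 × (1 + 0.0562 × 14.9) / [14.9 × (0.421 × 7.25 − 0.0562) − 1] = 85.44 / 43.64 = 1.958 mg/L.

S ≈ 1.96 mg/L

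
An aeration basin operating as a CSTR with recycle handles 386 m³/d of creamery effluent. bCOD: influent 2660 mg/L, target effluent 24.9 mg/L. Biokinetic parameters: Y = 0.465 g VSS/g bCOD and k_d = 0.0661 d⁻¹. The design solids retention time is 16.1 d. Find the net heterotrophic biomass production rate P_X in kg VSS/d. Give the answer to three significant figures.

P_X ≈ 229 kg VSS/d

Observed yield with endogenous decay: Y_obs = Y / (1 + k_d·θ_c) = 0.465 / (1 + 0.0661 × 16.1) = 0.465 / 2.064 = 0.2253 g VSS/g bCOD.
Mass of bCOD removed per day: Q(S₀ − S) = 386 × 2635 g/m³ = 1017 kg/d.
Net biomass production P_X = Y_obs × Q·(S₀ − S) = 0.2253 × 1017 = 229.1 kg VSS/d.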